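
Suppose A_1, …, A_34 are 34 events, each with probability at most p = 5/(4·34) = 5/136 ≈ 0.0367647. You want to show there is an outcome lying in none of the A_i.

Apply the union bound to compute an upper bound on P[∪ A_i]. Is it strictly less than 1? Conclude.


Union bound: P[∪_{i=1}^{34} A_i] ≤ Σ_i P[A_i] ≤ 34·p = 34·(5/136) = 5/4.
Numerically: 5/4 ≈ 1.2500000.
Is 5/4 < 1? NO.
Since the bound 5/4 is ≥ 1, the union bound is uninformative here; it does NOT by itself certify existence.

34·p = 5/4 ≈ 1.2500000; existence NOT certified by the union bound.


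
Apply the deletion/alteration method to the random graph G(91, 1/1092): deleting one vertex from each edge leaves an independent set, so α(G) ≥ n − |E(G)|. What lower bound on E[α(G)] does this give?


E[|E(G)|] = C(91, 2)·p = 4095 · (1/1092) = 15/4.
E[α(G)] ≥ n − E[|E(G)|] = 91 − 15/4 = 349/4.
Numerically: ≈ 87.2500.
(This is only a lower bound; the true E[α(G)] may be larger.)

E[α(G)] ≥ 349/4 ≈ 87.2500.


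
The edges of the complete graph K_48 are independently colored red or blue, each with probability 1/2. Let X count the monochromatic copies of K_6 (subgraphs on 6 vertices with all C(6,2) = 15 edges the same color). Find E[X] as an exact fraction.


Let X = Σ_S X_S over the C(48, 6) = 12271512 subsets S of size 6, where X_S = 1 if the K_6 on S is monochromatic.
For a fixed S, the K_6 on S has C(6, 2) = 15 edges. P[all 15 edges red] = (1/2)^15, and likewise for blue, so P[monochromatic] = 2·(1/2)^15 = 2^{1 − 15} = 1/16384.
By linearity of expectation: E[X] = C(48, 6) · 2^{1 − 15} = 12271512 · 1/16384 = 1533939/2048.
Numerically: E[X] ≈ 748.99365.

E[X] = C(48,6)·2^(1−C(6,2)) = 1533939/2048 ≈ 748.99365.


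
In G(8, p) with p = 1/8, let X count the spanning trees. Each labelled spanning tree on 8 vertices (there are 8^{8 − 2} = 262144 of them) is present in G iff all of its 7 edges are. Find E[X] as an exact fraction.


K_8 has 8^{8 − 2} = 262144 labelled spanning trees.
For each such spanning tree H, let X_H = 1 if all 7 edges of H are present in G. Then P[X_H = 1] = p^{7} = (1/8)^{7} = 1/2097152.
By linearity: E[X] = Σ_H E[X_H] = 262144 · p^{7} = 262144 · 1/2097152 = 1/8.
Numerically: E[X] ≈ 0.125.

E[X] = 262144 · (1/8)^{7} = 1/8 ≈ 0.125.


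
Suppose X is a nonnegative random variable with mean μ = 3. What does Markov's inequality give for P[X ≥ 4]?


μ = E[X] = 3, a = 4.
Markov: P[X ≥ 4] ≤ μ/a = (3)/4 = 3/4.
Numerically: ≈ 0.750.
(Since a = 4 > μ = 3.000, the bound 3/4 is < 1 and informative.)

P[X ≥ 4] ≤ 3/4 ≈ 0.750.


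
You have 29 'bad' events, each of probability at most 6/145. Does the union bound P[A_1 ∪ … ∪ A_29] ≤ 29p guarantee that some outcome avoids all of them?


Union bound: P[∪_{i=1}^{29} A_i] ≤ Σ_i P[A_i] ≤ 29·p = 29·(6/145) = 6/5.
Numerically: 6/5 ≈ 1.20000.
Is 6/5 < 1? NO.
Since the bound 6/5 is ≥ 1, the union bound is uninformative here; it does NOT by itself certify existence.

29·p = 6/5 ≈ 1.20000; existence NOT certified by the union bound.


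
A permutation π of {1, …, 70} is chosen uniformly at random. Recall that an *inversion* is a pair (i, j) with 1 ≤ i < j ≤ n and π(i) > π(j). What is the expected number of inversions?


Write X = Σ X_I over the C(70, 2) = 2415 pairs i < j, with X_I the indicator of one inversion.
There are 2415 indicators.
For each fixed pair i < j, the values π(i) and π(j) are two distinct elements of {1, …, 70} in uniformly random order; by symmetry P[π(i) > π(j)] = 1/2.
By linearity: E[X] = 2415 · (1/2) = C(70, 2) · (1/2) = 2415/2 = 2415/2 ≈ 1207.500000.

E[X] = 2415/2 = 1207.500000.


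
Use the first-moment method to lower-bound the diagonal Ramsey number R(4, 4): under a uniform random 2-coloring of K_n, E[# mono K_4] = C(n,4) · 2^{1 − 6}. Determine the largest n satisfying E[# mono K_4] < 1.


We need C(n, 4) · 2^{1 − 6} < 1, i.e. C(n, 4) < 2^{6 − 1} = 32.
Check values of n near the boundary:
  n = 4: C(4, 4) = 1; 1 < 32? YES
  n = 5: C(5, 4) = 5; 5 < 32? YES
  n = 6: C(6, 4) = 15; 15 < 32? YES
  n = 7: C(7, 4) = 35; 35 < 32? NO
The largest n with C(n, 4) < 32 is n = 6 (where E[X] = 15/32 ≈ 0.4687500). Hence R(4, 4) > 6, i.e. R(4, 4) ≥ 7.

Largest n = 6; hence R(4, 4) > 6.


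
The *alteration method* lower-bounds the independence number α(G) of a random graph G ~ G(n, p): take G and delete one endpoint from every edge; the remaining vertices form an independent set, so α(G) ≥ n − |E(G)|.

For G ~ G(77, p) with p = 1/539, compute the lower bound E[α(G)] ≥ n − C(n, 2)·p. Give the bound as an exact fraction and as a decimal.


E[|E(G)|] = C(77, 2)·p = 2926 · (1/539) = 38/7.
E[α(G)] ≥ n − E[|E(G)|] = 77 − 38/7 = 501/7.
Numerically: ≈ 71.571.
(This is only a lower bound; the true E[α(G)] may be larger.)

E[α(G)] ≥ 501/7 ≈ 71.571.


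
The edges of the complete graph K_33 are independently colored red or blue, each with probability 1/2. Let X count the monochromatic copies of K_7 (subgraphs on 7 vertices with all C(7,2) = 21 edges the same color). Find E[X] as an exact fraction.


Let X = Σ_S X_S over the C(33, 7) = 4272048 subsets S of size 7, where X_S = 1 if the K_7 on S is monochromatic.
For a fixed S, the K_7 on S has C(7, 2) = 21 edges. P[all 21 edges red] = (1/2)^21, and likewise for blue, so P[monochromatic] = 2·(1/2)^21 = 2^{1 − 21} = 1/1048576.
By linearity of expectation: E[X] = C(33, 7) · 2^{1 − 21} = 4272048 · 1/1048576 = 267003/65536.
Numerically: E[X] ≈ 4.07414.

E[X] = C(33,7)·2^(1−C(7,2)) = 267003/65536 ≈ 4.07414.


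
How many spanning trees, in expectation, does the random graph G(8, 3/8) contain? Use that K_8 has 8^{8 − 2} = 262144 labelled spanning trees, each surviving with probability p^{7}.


K_8 has 8^{8 − 2} = 262144 labelled spanning trees.
For each such spanning tree H, let X_H = 1 if all 7 edges of H are present in G. Then P[X_H = 1] = p^{7} = (3/8)^{7} = 2187/2097152.
By linearity of expectation: E[X] = Σ_H E[X_H] = 262144 · p^{7} = 262144 · 2187/2097152 = 2187/8.
Numerically: E[X] ≈ 273.4.

E[X] = 262144 · (3/8)^{7} = 2187/8 ≈ 273.4.


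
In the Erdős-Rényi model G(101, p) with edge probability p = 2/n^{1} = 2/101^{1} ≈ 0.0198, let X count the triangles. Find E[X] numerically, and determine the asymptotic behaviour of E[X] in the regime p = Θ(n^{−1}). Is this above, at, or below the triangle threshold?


Number of potential triangles: C(101, 3) = 166650.
Each occurs with probability p³ ≈ (0.0198)³ ≈ 7.76472e-06.
By linearity: E[X] = C(101, 3)·p³ ≈ 166650 · 7.76472e-06 ≈ 1.294.
Here α = 1, so p = 2/n is exactly at the triangle threshold p ~ 1/n. Asymptotically E[X] → c³/6 = 2³/6 = 4/3 ≈ 1.333, a bounded constant. In this regime the triangle count is asymptotically Poisson(c³/6).

E[X] ≈ 1.294; in regime p = Θ(1/n^{1}) E[X] stays bounded (at the triangle threshold p ~ 1/n).


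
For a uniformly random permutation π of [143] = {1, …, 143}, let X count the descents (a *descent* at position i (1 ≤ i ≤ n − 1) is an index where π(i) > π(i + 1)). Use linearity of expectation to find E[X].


Write X = Σ X_I over i = 1, …, 142, with X_I the indicator of one descent.
There are 142 indicators.
For each fixed i, the pair (π(i), π(i+1)) is a uniformly random ordered pair of distinct values from {1, …, 143}; by symmetry P[π(i) > π(i+1)] = 1/2.
By linearity: E[X] = 142 · (1/2) = (143 − 1) · (1/2) = 71 ≈ 71.00000.

E[X] = 71 = 71.00000.


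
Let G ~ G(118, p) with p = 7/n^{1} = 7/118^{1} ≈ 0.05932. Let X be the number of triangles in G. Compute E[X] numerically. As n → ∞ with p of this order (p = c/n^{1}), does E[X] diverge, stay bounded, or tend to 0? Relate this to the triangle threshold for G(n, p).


Number of potential triangles: C(118, 3) = 266916.
Each occurs with probability p³ ≈ (0.05932)³ ≈ 2.087604e-04.
By linearity: E[X] = C(118, 3)·p³ ≈ 266916 · 2.087604e-04 ≈ 55.7215.
Here α = 1, so p = 7/n is exactly at the triangle threshold p ~ 1/n. Asymptotically E[X] → c³/6 = 7³/6 = 343/6 ≈ 57.1667, a bounded constant. In this regime the triangle count is asymptotically Poisson(c³/6).

E[X] ≈ 55.7215; in regime p = Θ(1/n^{1}) E[X] stays bounded (at the triangle threshold p ~ 1/n).


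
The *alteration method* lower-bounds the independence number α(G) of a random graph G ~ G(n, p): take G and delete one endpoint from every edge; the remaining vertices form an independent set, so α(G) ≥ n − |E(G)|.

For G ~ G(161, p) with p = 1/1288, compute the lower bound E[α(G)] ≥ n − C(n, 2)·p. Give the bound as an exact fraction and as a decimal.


E[|E(G)|] = C(161, 2)·p = 12880 · (1/1288) = 10.
E[α(G)] ≥ n − E[|E(G)|] = 161 − 10 = 151.
Numerically: ≈ 151.000.
(This is only a lower bound; the true E[α(G)] may be larger.)

E[α(G)] ≥ 151 ≈ 151.000.


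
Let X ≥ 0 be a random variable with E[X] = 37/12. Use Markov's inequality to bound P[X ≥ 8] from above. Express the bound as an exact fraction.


μ = E[X] = 37/12, a = 8.
Markov: P[X ≥ 8] ≤ μ/a = (37/12)/8 = 37/96.
Numerically: ≈ 0.38542.
(Since a = 8 > μ = 3.08333, the bound 37/96 is < 1 and informative.)

P[X ≥ 8] ≤ 37/96 ≈ 0.38542.


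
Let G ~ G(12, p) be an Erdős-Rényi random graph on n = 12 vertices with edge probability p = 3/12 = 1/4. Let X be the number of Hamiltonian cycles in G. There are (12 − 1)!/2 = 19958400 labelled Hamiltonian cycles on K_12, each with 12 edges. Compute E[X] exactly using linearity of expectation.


K_12 has (12 − 1)!/2 = 19958400 labelled Hamiltonian cycles.
For each such Hamiltonian cycle H, let X_H = 1 if all 12 edges of H are present in G. Then P[X_H = 1] = p^{12} = (1/4)^{12} = 1/16777216.
By linearity of expectation: E[X] = Σ_H E[X_H] = 19958400 · p^{12} = 19958400 · 1/16777216 = 155925/131072.
Numerically: E[X] ≈ 1.19.

E[X] = 19958400 · (1/4)^{12} = 155925/131072 ≈ 1.19.


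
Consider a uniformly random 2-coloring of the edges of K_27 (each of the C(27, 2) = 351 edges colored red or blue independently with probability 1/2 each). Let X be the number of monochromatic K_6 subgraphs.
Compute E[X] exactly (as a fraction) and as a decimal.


Let X = Σ_S X_S over the C(27, 6) = 296010 subsets S of size 6, where X_S = 1 if the K_6 on S is monochromatic.
For a fixed S, the K_6 on S has C(6, 2) = 15 edges. P[all 15 edges red] = (1/2)^15, and likewise for blue, so P[monochromatic] = 2·(1/2)^15 = 2^{1 − 15} = 1/16384.
By linearity: E[X] = C(27, 6) · 2^{1 − 15} = 296010 · 1/16384 = 148005/8192.
Numerically: E[X] ≈ 18.067.

E[X] = C(27,6)·2^(1−C(6,2)) = 148005/8192 ≈ 18.067.


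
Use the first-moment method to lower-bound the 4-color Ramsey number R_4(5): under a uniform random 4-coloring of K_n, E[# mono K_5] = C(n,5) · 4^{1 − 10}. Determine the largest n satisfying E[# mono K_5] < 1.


We need C(n, 5) · 4^{1 − 10} < 1, i.e. C(n, 5) < 4^{10 − 1} = 262144.
Check values of n near the boundary:
  n = 29: C(29, 5) = 118755; 118755 < 262144? YES
  n = 30: C(30, 5) = 142506; 142506 < 262144? YES
  n = 31: C(31, 5) = 169911; 169911 < 262144? YES
  n = 32: C(32, 5) = 201376; 201376 < 262144? YES
  n = 33: C(33, 5) = 237336; 237336 < 262144? YES
  n = 34: C(34, 5) = 278256; 278256 < 262144? NO
The largest n with C(n, 5) < 262144 is n = 33 (where E[X] = 29667/32768 ≈ 0.90536). Hence R_4(5) > 33, i.e. R_4(5) ≥ 34.

Largest n = 33; hence R_4(5) > 33.


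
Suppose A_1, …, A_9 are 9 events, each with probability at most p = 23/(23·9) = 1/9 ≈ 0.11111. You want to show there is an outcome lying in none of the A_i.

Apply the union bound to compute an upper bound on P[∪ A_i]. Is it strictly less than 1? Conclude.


Union bound: P[∪_{i=1}^{9} A_i] ≤ Σ_i P[A_i] ≤ 9·p = 9·(1/9) = 1.
Numerically: 1 ≈ 1.00000.
Is 1 < 1? NO.
Since the bound 1 is ≥ 1, the union bound is uninformative here; it does NOT by itself certify existence.

9·p = 1 ≈ 1.00000; existence NOT certified by the union bound.


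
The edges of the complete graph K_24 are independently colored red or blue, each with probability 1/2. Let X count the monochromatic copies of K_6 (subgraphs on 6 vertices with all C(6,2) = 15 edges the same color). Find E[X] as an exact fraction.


Let X = Σ_S X_S over the C(24, 6) = 134596 subsets S of size 6, where X_S = 1 if the K_6 on S is monochromatic.
For a fixed S, the K_6 on S has C(6, 2) = 15 edges. P[all 15 edges red] = (1/2)^15, and likewise for blue, so P[monochromatic] = 2·(1/2)^15 = 2^{1 − 15} = 1/16384.
By linearity of expectation: E[X] = C(24, 6) · 2^{1 − 15} = 134596 · 1/16384 = 33649/4096.
Numerically: E[X] ≈ 8.215.

E[X] = C(24,6)·2^(1−C(6,2)) = 33649/4096 ≈ 8.215.


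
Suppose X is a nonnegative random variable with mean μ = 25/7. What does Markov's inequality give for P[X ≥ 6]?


μ = E[X] = 25/7, a = 6.
Markov: P[X ≥ 6] ≤ μ/a = (25/7)/6 = 25/42.
Numerically: ≈ 0.59524.
(Since a = 6 > μ = 3.57143, the bound 25/42 is < 1 and informative.)

P[X ≥ 6] ≤ 25/42 ≈ 0.59524.


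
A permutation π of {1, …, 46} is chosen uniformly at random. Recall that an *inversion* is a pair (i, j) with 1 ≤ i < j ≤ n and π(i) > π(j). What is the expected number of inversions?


Write X = Σ X_I over the C(46, 2) = 1035 pairs i < j, with X_I the indicator of one inversion.
There are 1035 indicators.
For each fixed pair i < j, the values π(i) and π(j) are two distinct elements of {1, …, 46} in uniformly random order; by symmetry P[π(i) > π(j)] = 1/2.
By linearity: E[X] = 1035 · (1/2) = C(46, 2) · (1/2) = 1035/2 = 1035/2 ≈ 517.5000.

E[X] = 1035/2 = 517.5000.


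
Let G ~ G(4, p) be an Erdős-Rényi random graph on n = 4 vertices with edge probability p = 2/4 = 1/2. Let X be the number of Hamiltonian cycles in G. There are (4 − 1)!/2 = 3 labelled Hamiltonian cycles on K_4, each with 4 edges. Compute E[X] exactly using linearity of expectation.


K_4 has (4 − 1)!/2 = 3 labelled Hamiltonian cycles.
For each such Hamiltonian cycle H, let X_H = 1 if all 4 edges of H are present in G. Then P[X_H = 1] = p^{4} = (1/2)^{4} = 1/16.
Summing the indicators: E[X] = Σ_H E[X_H] = 3 · p^{4} = 3 · 1/16 = 3/16.
Numerically: E[X] ≈ 0.188.

E[X] = 3 · (1/2)^{4} = 3/16 ≈ 0.188.


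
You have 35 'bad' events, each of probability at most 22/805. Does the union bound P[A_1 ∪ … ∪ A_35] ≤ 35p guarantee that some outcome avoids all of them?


Union bound: P[∪_{i=1}^{35} A_i] ≤ Σ_i P[A_i] ≤ 35·p = 35·(22/805) = 22/23.
Numerically: 22/23 ≈ 0.9565217.
Is 22/23 < 1? YES.
Since P[∪ A_i] ≤ 22/23 < 1, the complement has P[∩ A_i^c] ≥ 1 − 22/23 = 1/23 > 0, so some outcome avoids every A_i.

35·p = 22/23 ≈ 0.9565217; existence CERTIFIED by the union bound.


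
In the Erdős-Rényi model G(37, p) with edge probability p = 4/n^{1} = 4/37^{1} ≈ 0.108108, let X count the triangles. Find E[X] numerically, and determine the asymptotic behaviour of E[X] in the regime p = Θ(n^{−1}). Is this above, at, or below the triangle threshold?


Number of potential triangles: C(37, 3) = 7770.
Each occurs with probability p³ ≈ (0.108108)³ ≈ 1.26349871e-03.
By linearity: E[X] = C(37, 3)·p³ ≈ 7770 · 1.26349871e-03 ≈ 9.817385.
Here α = 1, so p = 4/n is exactly at the triangle threshold p ~ 1/n. Asymptotically E[X] → c³/6 = 4³/6 = 32/3 ≈ 10.666667, a bounded constant. In this regime the triangle count is asymptotically Poisson(c³/6).

E[X] ≈ 9.817385; in regime p = Θ(1/n^{1}) E[X] stays bounded (at the triangle threshold p ~ 1/n).


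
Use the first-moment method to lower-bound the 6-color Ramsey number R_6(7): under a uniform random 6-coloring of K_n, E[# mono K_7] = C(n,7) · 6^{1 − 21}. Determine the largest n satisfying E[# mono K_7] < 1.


We need C(n, 7) · 6^{1 − 21} < 1, i.e. C(n, 7) < 6^{21 − 1} = 3656158440062976.
Check values of n near the boundary:
  n = 565: C(565, 7) = 3513212521235560; 3513212521235560 < 3656158440062976? YES
  n = 566: C(566, 7) = 3557206237959440; 3557206237959440 < 3656158440062976? YES
  n = 567: C(567, 7) = 3601671315933933; 3601671315933933 < 3656158440062976? YES
  n = 568: C(568, 7) = 3646611956239704; 3646611956239704 < 3656158440062976? YES
  n = 569: C(569, 7) = 3692032389858348; 3692032389858348 < 3656158440062976? NO
  n = 570: C(570, 7) = 3737936877831720; 3737936877831720 < 3656158440062976? NO
  n = 571: C(571, 7) = 3784329711421830; 3784329711421830 < 3656158440062976? NO
The largest n with C(n, 7) < 3656158440062976 is n = 568 (where E[X] = 16882462760369/16926659444736 ≈ 0.9974). Hence R_6(7) > 568, i.e. R_6(7) ≥ 569.

Largest n = 568; hence R_6(7) > 568.


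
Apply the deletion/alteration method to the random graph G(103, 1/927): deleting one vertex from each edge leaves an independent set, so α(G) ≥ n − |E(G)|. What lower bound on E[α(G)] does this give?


E[|E(G)|] = C(103, 2)·p = 5253 · (1/927) = 17/3.
E[α(G)] ≥ n − E[|E(G)|] = 103 − 17/3 = 292/3.
Numerically: ≈ 97.3333.
(This is only a lower bound; the true E[α(G)] may be larger.)

E[α(G)] ≥ 292/3 ≈ 97.3333.


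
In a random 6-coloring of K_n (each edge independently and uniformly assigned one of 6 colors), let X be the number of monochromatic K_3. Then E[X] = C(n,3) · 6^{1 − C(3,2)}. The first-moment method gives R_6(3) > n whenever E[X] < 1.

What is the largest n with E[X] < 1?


We need C(n, 3) · 6^{1 − 3} < 1, i.e. C(n, 3) < 6^{3 − 1} = 36.
Check values of n near the boundary:
  n = 3: C(3, 3) = 1; 1 < 36? YES
  n = 4: C(4, 3) = 4; 4 < 36? YES
  n = 5: C(5, 3) = 10; 10 < 36? YES
  n = 6: C(6, 3) = 20; 20 < 36? YES
  n = 7: C(7, 3) = 35; 35 < 36? YES
  n = 8: C(8, 3) = 56; 56 < 36? NO
  n = 9: C(9, 3) = 84; 84 < 36? NO
The largest n with C(n, 3) < 36 is n = 7 (where E[X] = 35/36 ≈ 0.9722222). Hence R_6(3) > 7, i.e. R_6(3) ≥ 8.

Largest n = 7; hence R_6(3) > 7.


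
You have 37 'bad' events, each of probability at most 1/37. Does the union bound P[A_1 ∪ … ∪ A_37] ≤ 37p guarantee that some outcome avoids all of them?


Union bound: P[∪_{i=1}^{37} A_i] ≤ Σ_i P[A_i] ≤ 37·p = 37·(1/37) = 1.
Numerically: 1 ≈ 1.0000000.
Is 1 < 1? NO.
Since the bound 1 is ≥ 1, the union bound is uninformative here; it does NOT by itself certify existence.

37·p = 1 ≈ 1.0000000; existence NOT certified by the union bound.


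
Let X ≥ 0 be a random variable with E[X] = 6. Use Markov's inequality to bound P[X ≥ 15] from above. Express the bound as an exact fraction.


μ = E[X] = 6, a = 15.
Markov: P[X ≥ 15] ≤ μ/a = (6)/15 = 2/5.
Numerically: ≈ 0.400000.
(Since a = 15 > μ = 6.000000, the bound 2/5 is < 1 and informative.)

P[X ≥ 15] ≤ 2/5 ≈ 0.400000.


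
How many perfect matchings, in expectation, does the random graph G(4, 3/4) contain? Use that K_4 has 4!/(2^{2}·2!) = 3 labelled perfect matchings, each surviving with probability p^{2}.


K_4 has 4!/(2^{2}·2!) = 3 labelled perfect matchings.
For each such perfect matching H, let X_H = 1 if all 2 edges of H are present in G. Then P[X_H = 1] = p^{2} = (3/4)^{2} = 9/16.
By linearity of expectation: E[X] = Σ_H E[X_H] = 3 · p^{2} = 3 · 9/16 = 27/16.
Numerically: E[X] ≈ 1.69.

E[X] = 3 · (3/4)^{2} = 27/16 ≈ 1.69.


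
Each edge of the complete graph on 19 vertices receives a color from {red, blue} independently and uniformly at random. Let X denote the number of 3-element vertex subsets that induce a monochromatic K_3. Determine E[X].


Let X = Σ_S X_S over the C(19, 3) = 969 subsets S of size 3, where X_S = 1 if the K_3 on S is monochromatic.
For a fixed S, the K_3 on S has C(3, 2) = 3 edges. P[all 3 edges red] = (1/2)^3, and likewise for blue, so P[monochromatic] = 2·(1/2)^3 = 2^{1 − 3} = 1/4.
By linearity: E[X] = C(19, 3) · 2^{1 − 3} = 969 · 1/4 = 969/4.
Numerically: E[X] ≈ 242.25000.

E[X] = C(19,3)·2^(1−C(3,2)) = 969/4 ≈ 242.25000.


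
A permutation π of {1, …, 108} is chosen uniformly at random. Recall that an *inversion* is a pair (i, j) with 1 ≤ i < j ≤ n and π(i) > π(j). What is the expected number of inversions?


Write X = Σ X_I over the C(108, 2) = 5778 pairs i < j, with X_I the indicator of one inversion.
There are 5778 indicators.
For each fixed pair i < j, the values π(i) and π(j) are two distinct elements of {1, …, 108} in uniformly random order; by symmetry P[π(i) > π(j)] = 1/2.
By linearity: E[X] = 5778 · (1/2) = C(108, 2) · (1/2) = 5778/2 = 2889 ≈ 2889.0000.

E[X] = 2889 = 2889.0000.


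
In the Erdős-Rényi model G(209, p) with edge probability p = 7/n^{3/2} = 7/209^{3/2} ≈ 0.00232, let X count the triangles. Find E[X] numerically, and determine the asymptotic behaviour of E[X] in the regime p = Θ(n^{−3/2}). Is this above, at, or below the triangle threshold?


Number of potential triangles: C(209, 3) = 1499784.
Each occurs with probability p³ ≈ (0.00232)³ ≈ 1.24347e-08.
By linearity: E[X] = C(209, 3)·p³ ≈ 1499784 · 1.24347e-08 ≈ 0.019.
Since α = 3/2 > 1, p = c/n^{3/2} = o(1/n) is below the triangle threshold p ~ 1/n. Asymptotically E[X] ~ (c³/6)·n^{3(1−α)} = (7³/6)·n^{-1.5} → 0, so by Markov's inequality G has no triangles w.h.p.

E[X] ≈ 0.019; in regime p = Θ(1/n^{3/2}) E[X] tends to 0 (below the triangle threshold p ~ 1/n).


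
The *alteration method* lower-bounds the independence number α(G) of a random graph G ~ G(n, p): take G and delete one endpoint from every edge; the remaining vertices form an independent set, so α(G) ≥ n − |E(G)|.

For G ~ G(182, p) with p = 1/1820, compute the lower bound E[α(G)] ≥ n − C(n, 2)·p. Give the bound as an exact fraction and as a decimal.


E[|E(G)|] = C(182, 2)·p = 16471 · (1/1820) = 181/20.
E[α(G)] ≥ n − E[|E(G)|] = 182 − 181/20 = 3459/20.
Numerically: ≈ 172.95000.
(This is only a lower bound; the true E[α(G)] may be larger.)

E[α(G)] ≥ 3459/20 ≈ 172.95000.


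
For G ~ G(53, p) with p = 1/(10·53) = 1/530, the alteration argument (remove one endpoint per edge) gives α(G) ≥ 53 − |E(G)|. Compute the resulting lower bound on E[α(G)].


E[|E(G)|] = C(53, 2)·p = 1378 · (1/530) = 13/5.
E[α(G)] ≥ n − E[|E(G)|] = 53 − 13/5 = 252/5.
Numerically: ≈ 50.4000.
(This is only a lower bound; the true E[α(G)] may be larger.)

E[α(G)] ≥ 252/5 ≈ 50.4000.


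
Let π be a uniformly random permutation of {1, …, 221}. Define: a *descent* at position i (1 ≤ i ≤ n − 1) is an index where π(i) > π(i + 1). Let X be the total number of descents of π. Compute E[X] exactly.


Write X = Σ X_I over i = 1, …, 220, with X_I the indicator of one descent.
There are 220 indicators.
For each fixed i, the pair (π(i), π(i+1)) is a uniformly random ordered pair of distinct values from {1, …, 221}; by symmetry P[π(i) > π(i+1)] = 1/2.
By linearity: E[X] = 220 · (1/2) = (221 − 1) · (1/2) = 110 ≈ 110.0000.

E[X] = 110 = 110.0000.


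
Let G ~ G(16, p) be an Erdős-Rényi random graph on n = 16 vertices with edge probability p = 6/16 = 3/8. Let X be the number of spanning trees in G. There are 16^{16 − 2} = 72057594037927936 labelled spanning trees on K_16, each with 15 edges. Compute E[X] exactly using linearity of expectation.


K_16 has 16^{16 − 2} = 72057594037927936 labelled spanning trees.
For each such spanning tree H, let X_H = 1 if all 15 edges of H are present in G. Then P[X_H = 1] = p^{15} = (3/8)^{15} = 14348907/35184372088832.
By linearity: E[X] = Σ_H E[X_H] = 72057594037927936 · p^{15} = 72057594037927936 · 14348907/35184372088832 = 29386561536.
Numerically: E[X] ≈ 2.93866e+10.

E[X] = 72057594037927936 · (3/8)^{15} = 29386561536 ≈ 2.93866e+10.


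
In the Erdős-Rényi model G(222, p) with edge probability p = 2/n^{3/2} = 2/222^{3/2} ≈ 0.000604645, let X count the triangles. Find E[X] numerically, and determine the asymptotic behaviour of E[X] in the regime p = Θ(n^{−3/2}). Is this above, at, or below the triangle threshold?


Number of potential triangles: C(222, 3) = 1798940.
Each occurs with probability p³ ≈ (0.000604645)³ ≈ 2.21055641e-10.
By linearity: E[X] = C(222, 3)·p³ ≈ 1798940 · 2.21055641e-10 ≈ 0.000398.
Since α = 3/2 > 1, p = c/n^{3/2} = o(1/n) is below the triangle threshold p ~ 1/n. Asymptotically E[X] ~ (c³/6)·n^{3(1−α)} = (2³/6)·n^{-1.5} → 0, so by Markov's inequality G has no triangles w.h.p.

E[X] ≈ 0.000398; in regime p = Θ(1/n^{3/2}) E[X] tends to 0 (below the triangle threshold p ~ 1/n).


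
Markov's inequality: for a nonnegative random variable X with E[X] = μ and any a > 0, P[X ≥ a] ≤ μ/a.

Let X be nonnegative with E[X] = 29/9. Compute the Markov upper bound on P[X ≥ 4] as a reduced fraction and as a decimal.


μ = E[X] = 29/9, a = 4.
Markov: P[X ≥ 4] ≤ μ/a = (29/9)/4 = 29/36.
Numerically: ≈ 0.80556.
(Since a = 4 > μ = 3.22222, the bound 29/36 is < 1 and informative.)

P[X ≥ 4] ≤ 29/36 ≈ 0.80556.


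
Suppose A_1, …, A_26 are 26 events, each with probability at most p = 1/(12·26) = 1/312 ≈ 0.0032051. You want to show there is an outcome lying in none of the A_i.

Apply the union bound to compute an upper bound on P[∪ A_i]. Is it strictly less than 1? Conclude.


Union bound: P[∪_{i=1}^{26} A_i] ≤ Σ_i P[A_i] ≤ 26·p = 26·(1/312) = 1/12.
Numerically: 1/12 ≈ 0.0833333.
Is 1/12 < 1? YES.
Since P[∪ A_i] ≤ 1/12 < 1, the complement has P[∩ A_i^c] ≥ 1 − 1/12 = 11/12 > 0, so some outcome avoids every A_i.

26·p = 1/12 ≈ 0.0833333; existence CERTIFIED by the union bound.


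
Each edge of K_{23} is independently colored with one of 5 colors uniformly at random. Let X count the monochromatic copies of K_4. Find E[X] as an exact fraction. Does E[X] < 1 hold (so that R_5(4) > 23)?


E[X] = C(23, 4) · 5^{1 − 6} = 8855 · 5^{−5} = 8855/3125.
As a reduced fraction: E[X] = 1771/625 ≈ 2.834.
Is E[X] < 1? NO.
Since E[X] ≥ 1, the first-moment bound is inconclusive at n = 23; it does NOT by itself certify R_5(4) > 23.

E[X] = 1771/625 ≈ 2.834; E[X] ≥ 1; first-moment method inconclusive here.


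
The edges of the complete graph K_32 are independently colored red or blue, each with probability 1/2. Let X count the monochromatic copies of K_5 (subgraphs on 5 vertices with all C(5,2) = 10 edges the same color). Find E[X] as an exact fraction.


Let X = Σ_S X_S over the C(32, 5) = 201376 subsets S of size 5, where X_S = 1 if the K_5 on S is monochromatic.
For a fixed S, the K_5 on S has C(5, 2) = 10 edges. P[all 10 edges red] = (1/2)^10, and likewise for blue, so P[monochromatic] = 2·(1/2)^10 = 2^{1 − 10} = 1/512.
By linearity of expectation: E[X] = C(32, 5) · 2^{1 − 10} = 201376 · 1/512 = 6293/16.
Numerically: E[X] ≈ 393.312500.

E[X] = C(32,5)·2^(1−C(5,2)) = 6293/16 ≈ 393.312500.


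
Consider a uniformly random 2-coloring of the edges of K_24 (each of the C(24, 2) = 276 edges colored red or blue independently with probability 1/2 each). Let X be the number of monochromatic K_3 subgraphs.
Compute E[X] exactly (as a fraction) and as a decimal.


Let X = Σ_S X_S over the C(24, 3) = 2024 subsets S of size 3, where X_S = 1 if the K_3 on S is monochromatic.
For a fixed S, the K_3 on S has C(3, 2) = 3 edges. P[all 3 edges red] = (1/2)^3, and likewise for blue, so P[monochromatic] = 2·(1/2)^3 = 2^{1 − 3} = 1/4.
Summing: E[X] = C(24, 3) · 2^{1 − 3} = 2024 · 1/4 = 506.
Numerically: E[X] ≈ 506.000000.

E[X] = C(24,3)·2^(1−C(3,2)) = 506 ≈ 506.000000.


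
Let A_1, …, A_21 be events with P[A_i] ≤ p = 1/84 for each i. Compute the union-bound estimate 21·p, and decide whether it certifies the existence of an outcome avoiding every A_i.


Union bound: P[∪_{i=1}^{21} A_i] ≤ Σ_i P[A_i] ≤ 21·p = 21·(1/84) = 1/4.
Numerically: 1/4 ≈ 0.250.
Is 1/4 < 1? YES.
Since P[∪ A_i] ≤ 1/4 < 1, the complement has P[∩ A_i^c] ≥ 1 − 1/4 = 3/4 > 0, so some outcome avoids every A_i.

21·p = 1/4 ≈ 0.250; existence CERTIFIED by the union bound.


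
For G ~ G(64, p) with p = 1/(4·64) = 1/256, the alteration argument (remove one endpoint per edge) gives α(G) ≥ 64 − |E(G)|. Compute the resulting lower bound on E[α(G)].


E[|E(G)|] = C(64, 2)·p = 2016 · (1/256) = 63/8.
E[α(G)] ≥ n − E[|E(G)|] = 64 − 63/8 = 449/8.
Numerically: ≈ 56.1250.
(This is only a lower bound; the true E[α(G)] may be larger.)

E[α(G)] ≥ 449/8 ≈ 56.1250.


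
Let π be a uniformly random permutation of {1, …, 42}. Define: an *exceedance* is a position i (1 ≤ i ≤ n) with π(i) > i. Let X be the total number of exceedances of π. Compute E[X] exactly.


Write X = Σ_{i=1}^{42} X_i, where X_i = 1_{π(i) > i}.
For each fixed i, π(i) is uniform over {1, …, 42} (marginal of a uniform permutation), so P[π(i) > i] = (n − i)/n. Summing: Σ_{i=1}^{42} (n − i)/n = (0 + 1 + … + 41)/42 = 42(42 − 1)/(2·42) = (42 − 1)/2.
Hence E[X] = Σ_{i=1}^{42} (42 − i)/42 = 41/2 ≈ 20.5000.

E[X] = 41/2 = 20.5000.


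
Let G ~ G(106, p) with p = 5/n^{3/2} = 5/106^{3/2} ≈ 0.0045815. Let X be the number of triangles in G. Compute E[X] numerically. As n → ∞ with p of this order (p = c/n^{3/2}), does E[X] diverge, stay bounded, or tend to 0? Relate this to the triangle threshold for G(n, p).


Number of potential triangles: C(106, 3) = 192920.
Each occurs with probability p³ ≈ (0.0045815)³ ≈ 9.6168672e-08.
By linearity: E[X] = C(106, 3)·p³ ≈ 192920 · 9.6168672e-08 ≈ 0.01855.
Since α = 3/2 > 1, p = c/n^{3/2} = o(1/n) is below the triangle threshold p ~ 1/n. Asymptotically E[X] ~ (c³/6)·n^{3(1−α)} = (5³/6)·n^{-1.5} → 0, so by Markov's inequality G has no triangles w.h.p.

E[X] ≈ 0.01855; in regime p = Θ(1/n^{3/2}) E[X] tends to 0 (below the triangle threshold p ~ 1/n).


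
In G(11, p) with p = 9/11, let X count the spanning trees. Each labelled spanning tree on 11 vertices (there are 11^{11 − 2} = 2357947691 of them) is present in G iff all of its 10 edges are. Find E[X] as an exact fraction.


K_11 has 11^{11 − 2} = 2357947691 labelled spanning trees.
For each such spanning tree H, let X_H = 1 if all 10 edges of H are present in G. Then P[X_H = 1] = p^{10} = (9/11)^{10} = 3486784401/25937424601.
Summing the indicators: E[X] = Σ_H E[X_H] = 2357947691 · p^{10} = 2357947691 · 3486784401/25937424601 = 3486784401/11.
Numerically: E[X] ≈ 3.17e+08.

E[X] = 2357947691 · (9/11)^{10} = 3486784401/11 ≈ 3.17e+08.


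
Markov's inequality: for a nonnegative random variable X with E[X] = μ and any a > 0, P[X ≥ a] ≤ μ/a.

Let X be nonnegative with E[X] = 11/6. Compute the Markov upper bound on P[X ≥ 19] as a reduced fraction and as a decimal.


μ = E[X] = 11/6, a = 19.
Markov: P[X ≥ 19] ≤ μ/a = (11/6)/19 = 11/114.
Numerically: ≈ 0.096.
(Since a = 19 > μ = 1.833, the bound 11/114 is < 1 and informative.)

P[X ≥ 19] ≤ 11/114 ≈ 0.096.


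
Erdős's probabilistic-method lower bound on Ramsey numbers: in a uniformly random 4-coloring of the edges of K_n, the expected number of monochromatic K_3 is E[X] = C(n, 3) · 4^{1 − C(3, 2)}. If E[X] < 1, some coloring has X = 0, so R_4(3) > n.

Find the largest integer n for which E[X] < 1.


We need C(n, 3) · 4^{1 − 3} < 1, i.e. C(n, 3) < 4^{3 − 1} = 16.
Check values of n near the boundary:
  n = 3: C(3, 3) = 1; 1 < 16? YES
  n = 4: C(4, 3) = 4; 4 < 16? YES
  n = 5: C(5, 3) = 10; 10 < 16? YES
  n = 6: C(6, 3) = 20; 20 < 16? NO
  n = 7: C(7, 3) = 35; 35 < 16? NO
The largest n with C(n, 3) < 16 is n = 5 (where E[X] = 5/8 ≈ 0.625000). Hence R_4(3) > 5, i.e. R_4(3) ≥ 6.

Largest n = 5; hence R_4(3) > 5.


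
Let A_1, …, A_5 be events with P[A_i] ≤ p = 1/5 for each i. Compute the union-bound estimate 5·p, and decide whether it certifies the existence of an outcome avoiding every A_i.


Union bound: P[∪_{i=1}^{5} A_i] ≤ Σ_i P[A_i] ≤ 5·p = 5·(1/5) = 1.
Numerically: 1 ≈ 1.0000.
Is 1 < 1? NO.
Since the bound 1 is ≥ 1, the union bound is uninformative here; it does NOT by itself certify existence.

5·p = 1 ≈ 1.0000; existence NOT certified by the union bound.


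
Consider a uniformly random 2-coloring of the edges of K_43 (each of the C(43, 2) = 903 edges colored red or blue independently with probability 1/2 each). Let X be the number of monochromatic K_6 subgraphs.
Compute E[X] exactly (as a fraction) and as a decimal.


Let X = Σ_S X_S over the C(43, 6) = 6096454 subsets S of size 6, where X_S = 1 if the K_6 on S is monochromatic.
For a fixed S, the K_6 on S has C(6, 2) = 15 edges. P[all 15 edges red] = (1/2)^15, and likewise for blue, so P[monochromatic] = 2·(1/2)^15 = 2^{1 − 15} = 1/16384.
By linearity of expectation: E[X] = C(43, 6) · 2^{1 − 15} = 6096454 · 1/16384 = 3048227/8192.
Numerically: E[X] ≈ 372.098.

E[X] = C(43,6)·2^(1−C(6,2)) = 3048227/8192 ≈ 372.098.


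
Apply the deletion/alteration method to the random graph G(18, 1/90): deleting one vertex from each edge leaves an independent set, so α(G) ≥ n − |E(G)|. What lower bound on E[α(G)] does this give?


E[|E(G)|] = C(18, 2)·p = 153 · (1/90) = 17/10.
E[α(G)] ≥ n − E[|E(G)|] = 18 − 17/10 = 163/10.
Numerically: ≈ 16.300000.
(This is only a lower bound; the true E[α(G)] may be larger.)

E[α(G)] ≥ 163/10 ≈ 16.300000.


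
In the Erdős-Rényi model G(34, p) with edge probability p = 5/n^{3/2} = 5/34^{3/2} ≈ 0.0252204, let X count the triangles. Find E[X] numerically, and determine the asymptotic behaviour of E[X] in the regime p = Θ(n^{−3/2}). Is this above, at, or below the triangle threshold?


Number of potential triangles: C(34, 3) = 5984.
Each occurs with probability p³ ≈ (0.0252204)³ ≈ 1.60418661e-05.
By linearity: E[X] = C(34, 3)·p³ ≈ 5984 · 1.60418661e-05 ≈ 0.095995.
Since α = 3/2 > 1, p = c/n^{3/2} = o(1/n) is below the triangle threshold p ~ 1/n. Asymptotically E[X] ~ (c³/6)·n^{3(1−α)} = (5³/6)·n^{-1.5} → 0, so by Markov's inequality G has no triangles w.h.p.

E[X] ≈ 0.095995; in regime p = Θ(1/n^{3/2}) E[X] tends to 0 (below the triangle threshold p ~ 1/n).


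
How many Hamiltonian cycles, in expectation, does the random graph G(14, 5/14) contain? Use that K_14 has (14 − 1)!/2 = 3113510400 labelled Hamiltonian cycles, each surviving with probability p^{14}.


K_14 has (14 − 1)!/2 = 3113510400 labelled Hamiltonian cycles.
For each such Hamiltonian cycle H, let X_H = 1 if all 14 edges of H are present in G. Then P[X_H = 1] = p^{14} = (5/14)^{14} = 6103515625/11112006825558016.
By linearity: E[X] = Σ_H E[X_H] = 3113510400 · p^{14} = 3113510400 · 6103515625/11112006825558016 = 5302276611328125/3100448333024.
Numerically: E[X] ≈ 1710.16.

E[X] = 3113510400 · (5/14)^{14} = 5302276611328125/3100448333024 ≈ 1710.16.


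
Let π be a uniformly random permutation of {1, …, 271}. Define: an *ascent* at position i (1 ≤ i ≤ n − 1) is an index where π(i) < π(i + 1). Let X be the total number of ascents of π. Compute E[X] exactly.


Write X = Σ X_I over i = 1, …, 270, with X_I the indicator of one ascent.
There are 270 indicators.
For each fixed i, the pair (π(i), π(i+1)) is a uniformly random ordered pair of distinct values from {1, …, 271}; by symmetry P[π(i) < π(i+1)] = 1/2.
By linearity: E[X] = 270 · (1/2) = (271 − 1) · (1/2) = 135 ≈ 135.000.

E[X] = 135 = 135.000.


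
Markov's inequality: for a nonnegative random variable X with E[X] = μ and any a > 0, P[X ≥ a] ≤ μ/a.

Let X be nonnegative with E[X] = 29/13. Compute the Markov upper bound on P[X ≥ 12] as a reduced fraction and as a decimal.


μ = E[X] = 29/13, a = 12.
Markov: P[X ≥ 12] ≤ μ/a = (29/13)/12 = 29/156.
Numerically: ≈ 0.185897.
(Since a = 12 > μ = 2.230769, the bound 29/156 is < 1 and informative.)

P[X ≥ 12] ≤ 29/156 ≈ 0.185897.


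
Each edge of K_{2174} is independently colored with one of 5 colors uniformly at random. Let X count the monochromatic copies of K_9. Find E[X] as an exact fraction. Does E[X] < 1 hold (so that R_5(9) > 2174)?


E[X] = C(2174, 9) · 5^{1 − 36} = 2940165687188920530702934 · 5^{−35} = 2940165687188920530702934/2910383045673370361328125.
As a reduced fraction: E[X] = 2940165687188920530702934/2910383045673370361328125 ≈ 1.010233.
Is E[X] < 1? NO.
Since E[X] ≥ 1, the first-moment bound is inconclusive at n = 2174; it does NOT by itself certify R_5(9) > 2174.

E[X] = 2940165687188920530702934/2910383045673370361328125 ≈ 1.010233; E[X] ≥ 1; first-moment method inconclusive here.


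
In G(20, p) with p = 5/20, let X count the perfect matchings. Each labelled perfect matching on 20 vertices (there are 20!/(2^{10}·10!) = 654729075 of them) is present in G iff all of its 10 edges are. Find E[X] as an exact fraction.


K_20 has 20!/(2^{10}·10!) = 654729075 labelled perfect matchings.
For each such perfect matching H, let X_H = 1 if all 10 edges of H are present in G. Then P[X_H = 1] = p^{10} = (1/4)^{10} = 1/1048576.
Summing the indicators: E[X] = Σ_H E[X_H] = 654729075 · p^{10} = 654729075 · 1/1048576 = 654729075/1048576.
Numerically: E[X] ≈ 624.4.

E[X] = 654729075 · (1/4)^{10} = 654729075/1048576 ≈ 624.4.


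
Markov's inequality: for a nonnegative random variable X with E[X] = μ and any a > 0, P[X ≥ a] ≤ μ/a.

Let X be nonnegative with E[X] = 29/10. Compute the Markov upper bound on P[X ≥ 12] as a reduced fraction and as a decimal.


μ = E[X] = 29/10, a = 12.
Markov: P[X ≥ 12] ≤ μ/a = (29/10)/12 = 29/120.
Numerically: ≈ 0.242.
(Since a = 12 > μ = 2.900, the bound 29/120 is < 1 and informative.)

P[X ≥ 12] ≤ 29/120 ≈ 0.242.


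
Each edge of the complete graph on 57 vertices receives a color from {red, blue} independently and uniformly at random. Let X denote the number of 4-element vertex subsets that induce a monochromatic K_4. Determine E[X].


Let X = Σ_S X_S over the C(57, 4) = 395010 subsets S of size 4, where X_S = 1 if the K_4 on S is monochromatic.
For a fixed S, the K_4 on S has C(4, 2) = 6 edges. P[all 6 edges red] = (1/2)^6, and likewise for blue, so P[monochromatic] = 2·(1/2)^6 = 2^{1 − 6} = 1/32.
Summing: E[X] = C(57, 4) · 2^{1 − 6} = 395010 · 1/32 = 197505/16.
Numerically: E[X] ≈ 12344.062.

E[X] = C(57,4)·2^(1−C(4,2)) = 197505/16 ≈ 12344.062.


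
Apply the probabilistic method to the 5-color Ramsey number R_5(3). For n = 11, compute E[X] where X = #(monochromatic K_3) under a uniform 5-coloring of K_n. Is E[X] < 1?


E[X] = C(11, 3) · 5^{1 − 3} = 165 · 5^{−2} = 165/25.
As a reduced fraction: E[X] = 33/5 ≈ 6.6000.
Is E[X] < 1? NO.
Since E[X] ≥ 1, the first-moment bound is inconclusive at n = 11; it does NOT by itself certify R_5(3) > 11.

E[X] = 33/5 ≈ 6.6000; E[X] ≥ 1; first-moment method inconclusive here.


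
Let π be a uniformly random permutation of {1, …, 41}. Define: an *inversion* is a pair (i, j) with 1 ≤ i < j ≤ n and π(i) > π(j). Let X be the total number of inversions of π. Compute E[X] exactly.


Write X = Σ X_I over the C(41, 2) = 820 pairs i < j, with X_I the indicator of one inversion.
There are 820 indicators.
For each fixed pair i < j, the values π(i) and π(j) are two distinct elements of {1, …, 41} in uniformly random order; by symmetry P[π(i) > π(j)] = 1/2.
By linearity: E[X] = 820 · (1/2) = C(41, 2) · (1/2) = 820/2 = 410 ≈ 410.000.

E[X] = 410 = 410.000.


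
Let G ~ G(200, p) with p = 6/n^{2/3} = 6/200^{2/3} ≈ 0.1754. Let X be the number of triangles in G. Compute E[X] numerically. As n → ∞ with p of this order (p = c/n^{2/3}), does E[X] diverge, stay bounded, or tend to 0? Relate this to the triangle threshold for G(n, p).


Number of potential triangles: C(200, 3) = 1313400.
Each occurs with probability p³ ≈ (0.1754)³ ≈ 5.400000e-03.
By linearity: E[X] = C(200, 3)·p³ ≈ 1313400 · 5.400000e-03 ≈ 7092.3600.
Since α = 2/3 < 1, p = c/n^{2/3} ≫ 1/n is above the triangle threshold p ~ 1/n. Asymptotically E[X] ~ (c³/6)·n^{3(1−α)} = (6³/6)·n^{1} → ∞; triangles are abundant w.h.p.

E[X] ≈ 7092.3600; in regime p = Θ(1/n^{2/3}) E[X] diverges (above the triangle threshold p ~ 1/n).
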